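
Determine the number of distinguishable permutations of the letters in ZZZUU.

10

ZZZUU has 5 letters with U appearing twice and Z appearing 3 times.
Dividing 5! = 120 by 3!·2! = 12 for the repeated letters gives 10.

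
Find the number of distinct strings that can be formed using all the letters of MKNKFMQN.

5040

The 8 letters of MKNKFMQN have repeats: K appearing twice, M appearing twice, and N appearing twice.
So there are 8! / (2!·2!·2!) = 5040 distinguishable arrangements.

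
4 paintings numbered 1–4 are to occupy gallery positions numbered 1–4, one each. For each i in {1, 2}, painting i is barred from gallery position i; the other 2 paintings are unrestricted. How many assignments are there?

Let Aᵢ (for i ∈ {1, 2}) be the placements that put painting i in its forbidden gallery position. Any j of these fix j positions, leaving (4−j)! ways to fill the rest, and there are C(2,j) ways to pick which j.
By inclusion–exclusion, the number of valid placements is Σ_{j=0}^{2} (−1)^j C(2,j)·(4−j)!.
Computing: 24 − 12 + 2 = 14.

14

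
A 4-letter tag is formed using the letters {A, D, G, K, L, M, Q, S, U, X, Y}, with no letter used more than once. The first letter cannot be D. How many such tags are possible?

7200

The first letter has 11−1 = 10 choices (anything except D).
The remaining 3 letters are filled from the other 10 symbols without repetition: 10 × 9 × 8 = 720.
Total: 10 × 720 = 7200.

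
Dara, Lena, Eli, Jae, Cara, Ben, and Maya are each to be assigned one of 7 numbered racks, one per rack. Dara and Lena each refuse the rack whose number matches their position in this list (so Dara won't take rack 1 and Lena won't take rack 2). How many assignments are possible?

3720

Let Aᵢ (for i ∈ {1, 2}) be the placements that put person i in their forbidden rack. Any j of these fix j positions, leaving (7−j)! ways to fill the rest, and there are C(2,j) ways to pick which j.
By inclusion–exclusion, the number of valid placements is Σ_{j=0}^{2} (−1)^j C(2,j)·(7−j)!.
Computing: 5040 − 1440 + 120 = 3720.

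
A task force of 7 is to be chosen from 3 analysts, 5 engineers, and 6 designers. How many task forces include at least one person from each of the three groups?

3058

Unrestricted: C(14,7) = 3432 ways to pick any 7 of the 14.
Selections missing a whole group: no analysts → C(11,7) = 330; no engineers → C(9,7) = 36; no designers → C(8,7) = 8.
Add back selections omitting two groups (i.e. drawn from a single group): C(3,7) + C(5,7) + C(6,7) = 0.
By inclusion–exclusion: 3432 − 374 + 0 = 3058.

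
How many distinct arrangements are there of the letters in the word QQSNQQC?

QQSNQQC has 7 letters with Q appearing 4 times.
So there are 7! / (4!) = 210 distinguishable arrangements.

210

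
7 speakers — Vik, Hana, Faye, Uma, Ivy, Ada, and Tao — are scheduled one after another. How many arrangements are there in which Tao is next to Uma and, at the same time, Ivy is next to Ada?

Treat {Tao,Uma} as one block (2 orders) and {Ivy,Ada} as another (2 orders).
That leaves 5 units to arrange: 2 × 2 × 5! = 4 × 120 = 480.

480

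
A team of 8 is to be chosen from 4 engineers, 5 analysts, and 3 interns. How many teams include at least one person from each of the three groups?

With no constraint there are C(12,8) = 495 possible selections.
Selections missing a whole group: no engineers → C(8,8) = 1; no analysts → C(7,8) = 0; no interns → C(9,8) = 9.
Add back selections omitting two groups (i.e. drawn from a single group): C(4,8) + C(5,8) + C(3,8) = 0.
By inclusion–exclusion: 495 − 10 + 0 = 485.

485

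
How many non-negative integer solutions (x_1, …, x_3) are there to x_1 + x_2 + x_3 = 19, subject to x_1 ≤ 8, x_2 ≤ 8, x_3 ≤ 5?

6

Ignoring the caps, the number of non-negative solutions to x_1+…+x_3 = 19 is C(21,2) = 210.
Subtract solutions that violate a single cap (substitute x_i' = x_i − (cap_i+1)): x_1 ≥ 9 gives C(12,2) = 66; x_2 ≥ 9 gives C(12,2) = 66; x_3 ≥ 6 gives C(15,2) = 105. Together 237.
Add back pairs where two caps are both exceeded: 3 + 15 + 15 = 33.
By inclusion–exclusion the count is 210 − 237 + 33 = 6.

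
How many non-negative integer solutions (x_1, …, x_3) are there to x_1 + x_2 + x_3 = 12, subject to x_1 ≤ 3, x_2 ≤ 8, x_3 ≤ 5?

14

By stars and bars, unrestricted non-negative solutions to x_1+…+x_3 = 12 number C(12+2,2) = 91.
Subtract solutions that violate a single cap (substitute x_i' = x_i − (cap_i+1)): x_1 ≥ 4 gives C(10,2) = 45; x_2 ≥ 9 gives C(5,2) = 10; x_3 ≥ 6 gives C(8,2) = 28. Together 83.
Add back pairs where two caps are both exceeded: 0 + 6 + 0 = 6.
By inclusion–exclusion the count is 91 − 83 + 6 = 14.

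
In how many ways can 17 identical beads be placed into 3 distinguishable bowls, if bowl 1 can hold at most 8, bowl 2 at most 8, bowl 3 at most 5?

15

Without the upper bounds there are C(19,2) = 171 ways to split 17 among 3 bowls.
Subtract solutions that violate a single cap (substitute x_i' = x_i − (cap_i+1)): x_1 ≥ 9 gives C(10,2) = 45; x_2 ≥ 9 gives C(10,2) = 45; x_3 ≥ 6 gives C(13,2) = 78. Together 168.
Add back pairs where two caps are both exceeded: 0 + 6 + 6 = 12.
By inclusion–exclusion the count is 171 − 168 + 12 = 15.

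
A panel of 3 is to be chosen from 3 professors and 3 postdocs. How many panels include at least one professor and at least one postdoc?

Total 3-person selections from all 6: C(6,3) = 20.
Subtract selections that omit an entire group: no professors → C(3,3) = 1; no postdocs → C(3,3) = 1.
Both groups omitted at once is impossible, so 20 − 2 = 18.

18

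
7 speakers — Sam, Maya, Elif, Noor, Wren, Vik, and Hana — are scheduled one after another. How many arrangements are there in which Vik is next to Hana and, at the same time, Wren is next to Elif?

Treat {Vik,Hana} as one block (2 orders) and {Wren,Elif} as another (2 orders).
That leaves 5 units to arrange: 2 × 2 × 5! = 4 × 120 = 480.

480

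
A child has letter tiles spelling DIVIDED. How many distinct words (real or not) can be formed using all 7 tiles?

420

Letter multiplicities in DIVIDED: D×3, E×1, I×2, V×1.
So there are 7! / (3!·2!) = 420 distinguishable arrangements.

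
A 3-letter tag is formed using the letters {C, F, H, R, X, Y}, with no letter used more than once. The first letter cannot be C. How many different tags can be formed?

The first letter has 6−1 = 5 choices (anything except C).
The remaining 2 letters are filled from the other 5 symbols without repetition: 5 × 4 = 20.
Total: 5 × 20 = 100.

100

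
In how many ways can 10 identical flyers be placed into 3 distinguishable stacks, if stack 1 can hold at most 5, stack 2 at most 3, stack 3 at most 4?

Without the upper bounds there are C(12,2) = 66 ways to split 10 among 3 stacks.
Subtract solutions that violate a single cap (substitute x_i' = x_i − (cap_i+1)): x_1 ≥ 6 gives C(6,2) = 15; x_2 ≥ 4 gives C(8,2) = 28; x_3 ≥ 5 gives C(7,2) = 21. Together 64.
Add back pairs where two caps are both exceeded: 1 + 0 + 3 = 4.
By inclusion–exclusion the count is 66 − 64 + 4 = 6.

6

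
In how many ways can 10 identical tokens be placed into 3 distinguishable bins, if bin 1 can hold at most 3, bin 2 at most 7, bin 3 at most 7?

Ignoring the caps, the number of non-negative solutions to x_1+…+x_3 = 10 is C(12,2) = 66.
Subtract solutions that violate a single cap (substitute x_i' = x_i − (cap_i+1)): x_1 ≥ 4 gives C(8,2) = 28; x_2 ≥ 8 gives C(4,2) = 6; x_3 ≥ 8 gives C(4,2) = 6. Together 40.
No two caps can be exceeded simultaneously, so the pair terms are all 0.
By inclusion–exclusion the count is 66 − 40 + 0 = 26.

26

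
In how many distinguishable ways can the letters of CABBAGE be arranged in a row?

1260

Letter multiplicities in CABBAGE: A×2, B×2, C×1, E×1, G×1.
So there are 7! / (2!·2!) = 1260 distinguishable arrangements.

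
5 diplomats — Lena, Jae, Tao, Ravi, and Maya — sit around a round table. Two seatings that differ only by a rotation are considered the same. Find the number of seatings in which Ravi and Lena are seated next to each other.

Treat {Ravi, Lena} as one unit (2 internal orders) and seat the resulting 4 units around the table: (3)! circular arrangements.
So 2 × (3)! = 2 × 6 = 12.

12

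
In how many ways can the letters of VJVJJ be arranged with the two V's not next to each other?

6

Total arrangements of VJVJJ: 5!/(3!·2!) = 10.
Arrangements with the V's together: treat VV as one letter, giving (4)!/(3!) = 4.
Subtracting, 10 − 4 = 6 arrangements keep the V's apart.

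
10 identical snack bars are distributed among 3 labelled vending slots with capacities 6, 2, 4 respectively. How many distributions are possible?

Ignoring the caps, the number of non-negative solutions to x_1+…+x_3 = 10 is C(12,2) = 66.
Subtract solutions that violate a single cap (substitute x_i' = x_i − (cap_i+1)): x_1 ≥ 7 gives C(5,2) = 10; x_2 ≥ 3 gives C(9,2) = 36; x_3 ≥ 5 gives C(7,2) = 21. Together 67.
Add back pairs where two caps are both exceeded: 1 + 0 + 6 = 7.
By inclusion–exclusion the count is 66 − 67 + 7 = 6.

6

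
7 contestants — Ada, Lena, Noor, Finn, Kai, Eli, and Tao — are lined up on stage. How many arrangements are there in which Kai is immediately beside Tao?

Glue Kai and Tao into one block (2 internal orders), leaving 6 units to arrange in a row.
That gives 2 × 6! = 2 × 720 = 1440.

1440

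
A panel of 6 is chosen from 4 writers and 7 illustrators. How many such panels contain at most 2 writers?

Split by how many writers are chosen (0 through 2).
Sum: C(4,0)·C(7,6) + C(4,1)·C(7,5) + C(4,2)·C(7,4) = 7 + 84 + 210 = 301.

301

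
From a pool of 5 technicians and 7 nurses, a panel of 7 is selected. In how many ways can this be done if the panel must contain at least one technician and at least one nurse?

791

Total 7-person selections from all 12: C(12,7) = 792.
Subtract selections that omit an entire group: no technicians → C(7,7) = 1; no nurses → C(5,7) = 0.
Both groups omitted at once is impossible, so 792 − 1 = 791.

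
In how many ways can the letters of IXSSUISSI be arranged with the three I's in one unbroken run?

210

Treat the 3 copies of I as a single block. The multiset to arrange is then {III, S, S, S, S, U, X}, 7 items in all.
That gives (7)!/(4!) = 210 arrangements.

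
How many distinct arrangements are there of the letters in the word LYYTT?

30

Letter multiplicities in LYYTT: L×1, T×2, Y×2.
Dividing 5! = 120 by 2!·2! = 4 for the repeated letters gives 30.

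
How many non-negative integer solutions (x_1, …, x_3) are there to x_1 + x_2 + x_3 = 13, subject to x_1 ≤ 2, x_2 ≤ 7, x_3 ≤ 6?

Ignoring the caps, the number of non-negative solutions to x_1+…+x_3 = 13 is C(15,2) = 105.
Subtract solutions that violate a single cap (substitute x_i' = x_i − (cap_i+1)): x_1 ≥ 3 gives C(12,2) = 66; x_2 ≥ 8 gives C(7,2) = 21; x_3 ≥ 7 gives C(8,2) = 28. Together 115.
Add back pairs where two caps are both exceeded: 6 + 10 + 0 = 16.
By inclusion–exclusion the count is 105 − 115 + 16 = 6.

6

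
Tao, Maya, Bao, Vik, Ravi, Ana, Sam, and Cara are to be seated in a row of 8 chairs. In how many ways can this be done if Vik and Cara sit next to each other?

10080

Treat {Vik, Cara} as a single unit. There are 7 units to order, and the pair itself can be ordered 2 ways.
So the count is 2·(7)! = 10080.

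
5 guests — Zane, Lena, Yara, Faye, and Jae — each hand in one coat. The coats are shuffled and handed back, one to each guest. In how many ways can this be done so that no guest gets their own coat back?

Count assignments avoiding every fixed point. For any j of the 5 guests fixed to their own coat, the other 5−j can be arranged in (5−j)! ways.
By inclusion–exclusion this is Σ_{j=0}^{5} (−1)^j C(5,j)·(5−j)!.
Computing: 120 − 120 + 60 − 20 + 5 − 1 = 44.

44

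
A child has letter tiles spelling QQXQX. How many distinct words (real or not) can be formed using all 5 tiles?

10

Letter multiplicities in QQXQX: Q×3, X×2.
The number of distinct arrangements is 5!/(3!·2!) = 120/12 = 10.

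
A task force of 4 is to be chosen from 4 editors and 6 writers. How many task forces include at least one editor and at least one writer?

194

Unrestricted: C(10,4) = 210 ways to pick any 4 of the 10.
Selections missing a whole group: no editors → C(6,4) = 15; no writers → C(4,4) = 1.
Both groups omitted at once is impossible, so 210 − 16 = 194.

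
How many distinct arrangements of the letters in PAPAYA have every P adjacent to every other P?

Treat the 2 copies of P as a single block. The multiset to arrange is then {PP, A, A, A, Y}, 5 items in all.
That gives (5)!/(3!) = 20 arrangements.

20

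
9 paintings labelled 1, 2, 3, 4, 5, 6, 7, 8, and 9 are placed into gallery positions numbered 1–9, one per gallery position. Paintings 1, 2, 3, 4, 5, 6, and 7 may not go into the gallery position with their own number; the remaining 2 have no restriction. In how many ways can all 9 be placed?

Let Aᵢ (for 1 ≤ i ≤ 7) be the placements that put painting i in its forbidden gallery position. Any j of these fix j positions, leaving (9−j)! ways to fill the rest, and there are C(7,j) ways to pick which j.
By inclusion–exclusion, the number of valid placements is Σ_{j=0}^{7} (−1)^j C(7,j)·(9−j)!.
Computing: 362880 − 282240 + 105840 − 25200 + 4200 − 504 + 42 − 2 = 165016.

165016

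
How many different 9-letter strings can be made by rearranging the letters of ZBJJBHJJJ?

1512

Letter multiplicities in ZBJJBHJJJ: B×2, H×1, J×5, Z×1.
So there are 9! / (5!·2!) = 1512 distinguishable arrangements.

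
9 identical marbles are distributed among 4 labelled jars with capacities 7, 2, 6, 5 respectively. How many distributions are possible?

Without the upper bounds there are C(12,3) = 220 ways to split 9 among 4 jars.
Subtract solutions that violate a single cap (substitute x_i' = x_i − (cap_i+1)): x_1 ≥ 8 gives C(4,3) = 4; x_2 ≥ 3 gives C(9,3) = 84; x_3 ≥ 7 gives C(5,3) = 10; x_4 ≥ 6 gives C(6,3) = 20. Together 118.
Add back pairs where two caps are both exceeded: 0 + 0 + 0 + 0 + 1 + 0 = 1.
By inclusion–exclusion the count is 220 − 118 + 1 = 103.

103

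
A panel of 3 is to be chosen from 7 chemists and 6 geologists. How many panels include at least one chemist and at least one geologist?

231

With no constraint there are C(13,3) = 286 possible selections.
Subtract selections that omit an entire group: no chemists → C(6,3) = 20; no geologists → C(7,3) = 35.
Both groups omitted at once is impossible, so 286 − 55 = 231.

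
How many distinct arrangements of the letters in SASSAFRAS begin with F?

With the first slot taken by F, it remains to arrange the other 8 letters (SASSARAS).
Those 8 letters have A appearing 3 times and S appearing 4 times, giving (8)!/(4!·3!) = 280.

280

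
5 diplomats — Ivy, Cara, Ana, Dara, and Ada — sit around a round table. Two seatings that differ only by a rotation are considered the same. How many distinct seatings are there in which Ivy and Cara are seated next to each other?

Glue Ivy and Cara into a block (2 internal orders). Seating 4 units around a circle gives (3)! arrangements.
So 2 × (3)! = 2 × 6 = 12.

12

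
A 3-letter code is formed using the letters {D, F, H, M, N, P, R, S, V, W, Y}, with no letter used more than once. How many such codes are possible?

990

This is a permutation of 3 out of 11: P(11,3) = 11!/8!.
That product is 11 × 10 × 9 = 990.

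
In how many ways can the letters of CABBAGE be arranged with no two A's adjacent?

Total arrangements of CABBAGE: 7!/(2!·2!) = 1260.
Arrangements with the A's together: treat AA as one letter, giving (6)!/(2!) = 360.
Subtracting, 1260 − 360 = 900 arrangements keep the A's apart.

900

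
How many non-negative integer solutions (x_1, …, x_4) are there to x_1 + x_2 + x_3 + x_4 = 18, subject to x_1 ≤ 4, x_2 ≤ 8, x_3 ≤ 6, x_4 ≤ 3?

20

Ignoring the caps, the number of non-negative solutions to x_1+…+x_4 = 18 is C(21,3) = 1330.
Subtract solutions that violate a single cap (substitute x_i' = x_i − (cap_i+1)): x_1 ≥ 5 gives C(16,3) = 560; x_2 ≥ 9 gives C(12,3) = 220; x_3 ≥ 7 gives C(14,3) = 364; x_4 ≥ 4 gives C(17,3) = 680. Together 1824.
Add back pairs where two caps are both exceeded: 35 + 84 + 220 + 10 + 56 + 120 = 525.
Subtract triples: 0 + 1 + 10 + 0 = 11.
By inclusion–exclusion the count is 1330 − 1824 + 525 − 11 = 20.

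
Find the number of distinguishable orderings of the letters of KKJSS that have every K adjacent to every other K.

12

Treat the 2 copies of K as a single block. The multiset to arrange is then {KK, J, S, S}, 4 items in all.
That gives (4)!/(2!) = 12 arrangements.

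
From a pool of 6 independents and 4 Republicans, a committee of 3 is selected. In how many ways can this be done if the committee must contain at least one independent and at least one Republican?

96

Unrestricted: C(10,3) = 120 ways to pick any 3 of the 10.
Subtract selections that omit an entire group: no independents → C(4,3) = 4; no Republicans → C(6,3) = 20.
Both groups omitted at once is impossible, so 120 − 24 = 96.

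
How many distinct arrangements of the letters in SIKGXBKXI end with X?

With the last slot taken by X, it remains to arrange the other 8 letters (SIKGBKXI).
Those 8 letters have I appearing twice and K appearing twice, giving (8)!/(2!·2!) = 10080.

10080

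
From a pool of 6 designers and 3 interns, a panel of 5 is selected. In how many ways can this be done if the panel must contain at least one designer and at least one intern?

120

Unrestricted: C(9,5) = 126 ways to pick any 5 of the 9.
Subtract selections that omit an entire group: no designers → C(3,5) = 0; no interns → C(6,5) = 6.
Both groups omitted at once is impossible, so 126 − 6 = 120.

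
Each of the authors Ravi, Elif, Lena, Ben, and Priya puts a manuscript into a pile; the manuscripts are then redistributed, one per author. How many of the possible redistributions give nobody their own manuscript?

This is the derangement count D_5: permutations of 5 items with no fixed point.
By inclusion–exclusion this is Σ_{j=0}^{5} (−1)^j C(5,j)·(5−j)!.
Computing: 120 − 120 + 60 − 20 + 5 − 1 = 44.

44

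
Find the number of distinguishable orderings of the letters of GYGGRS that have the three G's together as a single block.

24

Treat the 3 copies of G as a single block. The multiset to arrange is then {GGG, R, S, Y}, 4 items in all.
All 4 items are distinct, so there are (4)! = 24 arrangements.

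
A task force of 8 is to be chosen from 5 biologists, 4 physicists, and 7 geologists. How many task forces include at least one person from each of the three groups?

Total 8-person selections from all 16: C(16,8) = 12870.
Subtract selections that omit an entire group: no biologists → C(11,8) = 165; no physicists → C(12,8) = 495; no geologists → C(9,8) = 9.
Add back selections omitting two groups (i.e. drawn from a single group): C(5,8) + C(4,8) + C(7,8) = 0.
By inclusion–exclusion: 12870 − 669 + 0 = 12201.

12201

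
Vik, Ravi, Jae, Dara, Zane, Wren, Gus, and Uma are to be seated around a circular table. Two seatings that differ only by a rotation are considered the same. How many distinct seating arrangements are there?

Seat Vik anywhere (absorbing the rotational symmetry), then permute the other 7: (7)! = 5040.

5040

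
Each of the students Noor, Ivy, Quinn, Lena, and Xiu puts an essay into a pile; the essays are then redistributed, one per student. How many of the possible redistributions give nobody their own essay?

44

Count assignments avoiding every fixed point. For any j of the 5 students fixed to their own essay, the other 5−j can be arranged in (5−j)! ways.
By inclusion–exclusion this is Σ_{j=0}^{5} (−1)^j C(5,j)·(5−j)!.
Computing: 120 − 120 + 60 − 20 + 5 − 1 = 44.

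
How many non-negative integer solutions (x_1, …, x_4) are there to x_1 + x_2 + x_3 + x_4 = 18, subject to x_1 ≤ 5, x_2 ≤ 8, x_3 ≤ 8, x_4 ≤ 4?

106

Ignoring the caps, the number of non-negative solutions to x_1+…+x_4 = 18 is C(21,3) = 1330.
Subtract solutions that violate a single cap (substitute x_i' = x_i − (cap_i+1)): x_1 ≥ 6 gives C(15,3) = 455; x_2 ≥ 9 gives C(12,3) = 220; x_3 ≥ 9 gives C(12,3) = 220; x_4 ≥ 5 gives C(16,3) = 560. Together 1455.
Add back pairs where two caps are both exceeded: 20 + 20 + 120 + 1 + 35 + 35 = 231.
By inclusion–exclusion the count is 1330 − 1455 + 231 = 106.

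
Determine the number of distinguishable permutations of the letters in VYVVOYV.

Letter multiplicities in VYVVOYV: O×1, V×4, Y×2.
The number of distinct arrangements is 7!/(4!·2!) = 5040/48 = 105.

105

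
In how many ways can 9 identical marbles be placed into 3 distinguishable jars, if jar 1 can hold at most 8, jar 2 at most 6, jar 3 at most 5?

38

By stars and bars, unrestricted non-negative solutions to x_1+…+x_3 = 9 number C(9+2,2) = 55.
Subtract solutions that violate a single cap (substitute x_i' = x_i − (cap_i+1)): x_1 ≥ 9 gives C(2,2) = 1; x_2 ≥ 7 gives C(4,2) = 6; x_3 ≥ 6 gives C(5,2) = 10. Together 17.
No two caps can be exceeded simultaneously, so the pair terms are all 0.
By inclusion–exclusion the count is 55 − 17 + 0 = 38.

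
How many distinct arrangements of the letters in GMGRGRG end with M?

15

With the last slot taken by M, it remains to arrange the other 6 letters (GGRGRG).
Those 6 letters have G appearing 4 times and R appearing twice, giving (6)!/(4!·2!) = 15.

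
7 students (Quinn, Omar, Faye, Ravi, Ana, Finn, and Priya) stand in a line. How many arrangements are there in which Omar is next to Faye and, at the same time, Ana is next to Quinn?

480

Treat {Omar,Faye} as one block (2 orders) and {Ana,Quinn} as another (2 orders).
That leaves 5 units to arrange: 2 × 2 × 5! = 4 × 120 = 480.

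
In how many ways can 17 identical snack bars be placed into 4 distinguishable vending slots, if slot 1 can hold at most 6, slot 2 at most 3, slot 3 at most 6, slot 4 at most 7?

Without the upper bounds there are C(20,3) = 1140 ways to split 17 among 4 vending slots.
Subtract solutions that violate a single cap (substitute x_i' = x_i − (cap_i+1)): x_1 ≥ 7 gives C(13,3) = 286; x_2 ≥ 4 gives C(16,3) = 560; x_3 ≥ 7 gives C(13,3) = 286; x_4 ≥ 8 gives C(12,3) = 220. Together 1352.
Add back pairs where two caps are both exceeded: 84 + 20 + 10 + 84 + 56 + 10 = 264.
By inclusion–exclusion the count is 1140 − 1352 + 264 = 52.

52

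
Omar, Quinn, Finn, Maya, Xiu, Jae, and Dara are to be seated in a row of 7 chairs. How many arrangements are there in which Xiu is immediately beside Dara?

Glue Xiu and Dara into one block (2 internal orders), leaving 6 units to arrange in a row.
That gives 2 × 6! = 2 × 720 = 1440.

1440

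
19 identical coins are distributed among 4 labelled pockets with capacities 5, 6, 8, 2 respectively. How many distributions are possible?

Ignoring the caps, the number of non-negative solutions to x_1+…+x_4 = 19 is C(22,3) = 1540.
Subtract solutions that violate a single cap (substitute x_i' = x_i − (cap_i+1)): x_1 ≥ 6 gives C(16,3) = 560; x_2 ≥ 7 gives C(15,3) = 455; x_3 ≥ 9 gives C(13,3) = 286; x_4 ≥ 3 gives C(19,3) = 969. Together 2270.
Add back pairs where two caps are both exceeded: 84 + 35 + 286 + 20 + 220 + 120 = 765.
Subtract triples: 0 + 20 + 4 + 1 = 25.
By inclusion–exclusion the count is 1540 − 2270 + 765 − 25 = 10.

10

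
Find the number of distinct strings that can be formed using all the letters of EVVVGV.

30

The 6 letters of EVVVGV have repeats: V appearing 4 times.
Dividing 6! = 720 by 4! = 24 for the repeated letters gives 30.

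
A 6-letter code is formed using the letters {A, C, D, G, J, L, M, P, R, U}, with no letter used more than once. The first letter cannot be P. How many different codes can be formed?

136080

The first letter has 10−1 = 9 choices (anything except P).
The remaining 5 letters are filled from the other 9 symbols without repetition: 9 × 8 × 7 × 6 × 5 = 15120.
Total: 9 × 15120 = 136080.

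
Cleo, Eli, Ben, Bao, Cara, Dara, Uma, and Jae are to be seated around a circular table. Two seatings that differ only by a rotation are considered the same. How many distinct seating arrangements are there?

5040

Fix one person's seat to break rotational symmetry; the remaining 7 people can be arranged in (7)! = 5040 ways.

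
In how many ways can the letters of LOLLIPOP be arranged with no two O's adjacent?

1260

There are 8!/(3!·2!·2!) = 1680 arrangements of LOLLIPOP in total.
Arrangements with the O's together: treat OO as one letter, giving (7)!/(3!·2!) = 420.
Hence 1680 − 420 = 1260.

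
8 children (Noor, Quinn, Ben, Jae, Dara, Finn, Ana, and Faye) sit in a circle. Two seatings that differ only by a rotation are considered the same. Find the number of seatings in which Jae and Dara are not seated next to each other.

All circular seatings of 8 people number (7)! = 5040.
Seatings with Jae beside Dara: treat them as a block with 2 internal orders, giving 2 × (6)! = 1440.
Subtracting, 5040 − 1440 = 3600.

3600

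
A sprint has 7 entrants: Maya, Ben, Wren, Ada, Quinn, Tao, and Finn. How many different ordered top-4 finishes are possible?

840

There are 7 choices for 1st place, 6 for 2nd, and so on down to 4 for position 4.
That gives 7 × 6 × 5 × 4 = 840.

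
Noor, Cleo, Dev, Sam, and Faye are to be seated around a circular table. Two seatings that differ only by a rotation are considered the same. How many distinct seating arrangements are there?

Fix one person's seat to break rotational symmetry; the remaining 4 people can be arranged in (4)! = 24 ways.

24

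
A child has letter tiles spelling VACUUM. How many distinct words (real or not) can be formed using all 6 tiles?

VACUUM has 6 letters with U appearing twice.
The number of distinct arrangements is 6!/(2!) = 720/2 = 360.

360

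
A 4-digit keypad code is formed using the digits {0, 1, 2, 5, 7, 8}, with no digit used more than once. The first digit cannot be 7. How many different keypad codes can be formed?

The first digit has 6−1 = 5 choices (anything except 7).
The remaining 3 digits are filled from the other 5 symbols without repetition: 5 × 4 × 3 = 60.
Total: 5 × 60 = 300.

300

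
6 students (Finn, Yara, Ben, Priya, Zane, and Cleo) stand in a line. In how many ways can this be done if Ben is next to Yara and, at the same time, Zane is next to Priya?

96

Treat {Ben,Yara} as one block (2 orders) and {Zane,Priya} as another (2 orders).
That leaves 4 units to arrange: 2 × 2 × 4! = 4 × 24 = 96.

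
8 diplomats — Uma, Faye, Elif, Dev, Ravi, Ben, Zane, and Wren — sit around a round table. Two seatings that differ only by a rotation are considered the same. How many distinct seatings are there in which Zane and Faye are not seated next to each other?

Without the restriction there are (7)! = 5040 seatings.
Those with Zane next to Faye: fuse the pair into one unit and seat 7 units around a circle — 2·(6)! = 1440.
Subtracting, 5040 − 1440 = 3600.

3600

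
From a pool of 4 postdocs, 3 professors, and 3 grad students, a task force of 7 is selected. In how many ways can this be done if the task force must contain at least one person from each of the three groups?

With no constraint there are C(10,7) = 120 possible selections.
Selections missing a whole group: no postdocs → C(6,7) = 0; no professors → C(7,7) = 1; no grad students → C(7,7) = 1.
Add back selections omitting two groups (i.e. drawn from a single group): C(4,7) + C(3,7) + C(3,7) = 0.
By inclusion–exclusion: 120 − 2 + 0 = 118.

118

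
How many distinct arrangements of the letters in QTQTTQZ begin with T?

60

With the first slot taken by T, it remains to arrange the other 6 letters (QQTTQZ).
Those 6 letters have Q appearing 3 times and T appearing twice, giving (6)!/(3!·2!) = 60.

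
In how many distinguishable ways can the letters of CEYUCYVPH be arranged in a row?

90720

Letter multiplicities in CEYUCYVPH: C×2, E×1, H×1, P×1, U×1, V×1, Y×2.
Dividing 9! = 362880 by 2!·2! = 4 for the repeated letters gives 90720.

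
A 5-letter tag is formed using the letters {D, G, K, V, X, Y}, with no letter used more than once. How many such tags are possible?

720

This is a permutation of 5 out of 6: P(6,5) = 6!/1!.
That product is 6 × 5 × 4 × 3 × 2 = 720.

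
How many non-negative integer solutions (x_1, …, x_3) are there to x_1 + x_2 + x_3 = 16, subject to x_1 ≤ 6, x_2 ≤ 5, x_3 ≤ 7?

Ignoring the caps, the number of non-negative solutions to x_1+…+x_3 = 16 is C(18,2) = 153.
Subtract solutions that violate a single cap (substitute x_i' = x_i − (cap_i+1)): x_1 ≥ 7 gives C(11,2) = 55; x_2 ≥ 6 gives C(12,2) = 66; x_3 ≥ 8 gives C(10,2) = 45. Together 166.
Add back pairs where two caps are both exceeded: 10 + 3 + 6 = 19.
By inclusion–exclusion the count is 153 − 166 + 19 = 6.

6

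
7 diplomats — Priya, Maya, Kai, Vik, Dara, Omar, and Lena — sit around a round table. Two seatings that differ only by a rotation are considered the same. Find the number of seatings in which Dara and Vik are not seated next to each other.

480

All circular seatings of 7 people number (6)! = 720.
Those with Dara next to Vik: fuse the pair into one unit and seat 6 units around a circle — 2·(5)! = 240.
Subtracting, 720 − 240 = 480.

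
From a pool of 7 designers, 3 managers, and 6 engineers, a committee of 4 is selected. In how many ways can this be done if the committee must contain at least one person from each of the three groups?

With no constraint there are C(16,4) = 1820 possible selections.
Subtract selections that omit an entire group: no designers → C(9,4) = 126; no managers → C(13,4) = 715; no engineers → C(10,4) = 210.
Add back selections omitting two groups (i.e. drawn from a single group): C(7,4) + C(3,4) + C(6,4) = 50.
By inclusion–exclusion: 1820 − 1051 + 50 = 819.

819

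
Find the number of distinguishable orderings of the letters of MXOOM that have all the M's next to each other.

12

Treat the 2 copies of M as a single block. The multiset to arrange is then {MM, O, O, X}, 4 items in all.
That gives (4)!/(2!) = 12 arrangements.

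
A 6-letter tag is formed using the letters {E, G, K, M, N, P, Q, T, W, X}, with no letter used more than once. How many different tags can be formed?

With no repetition, fill the 6 letters in order: 10 choices, then 9, down to 5.
That product is 10 × 9 × 8 × 7 × 6 × 5 = 151200.

151200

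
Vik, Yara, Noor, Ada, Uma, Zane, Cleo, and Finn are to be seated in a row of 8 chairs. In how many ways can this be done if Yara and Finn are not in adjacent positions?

30240

Of the 8! = 40320 arrangements, those with Yara and Finn adjacent number 2 × 7! = 10080 (treat the pair as a block with 2 internal orders).
Complementary counting: 40320 − 10080 = 30240.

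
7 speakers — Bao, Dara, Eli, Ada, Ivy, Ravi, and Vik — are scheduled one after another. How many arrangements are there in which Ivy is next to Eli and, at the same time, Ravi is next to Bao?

Treat {Ivy,Eli} as one block (2 orders) and {Ravi,Bao} as another (2 orders).
That leaves 5 units to arrange: 2 × 2 × 5! = 4 × 120 = 480.

480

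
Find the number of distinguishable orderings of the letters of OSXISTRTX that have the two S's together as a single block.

10080

Treat the 2 copies of S as a single block. The multiset to arrange is then {SS, I, O, R, T, T, X, X}, 8 items in all.
That gives (8)!/(2!·2!) = 10080 arrangements.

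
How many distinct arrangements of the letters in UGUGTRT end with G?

Fix G in the last position and arrange the remaining 6 letters.
Those 6 letters have T appearing twice and U appearing twice, giving (6)!/(2!·2!) = 180.

180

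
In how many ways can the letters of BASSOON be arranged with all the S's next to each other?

360

Treat the 2 copies of S as a single block. The multiset to arrange is then {SS, A, B, N, O, O}, 6 items in all.
That gives (6)!/(2!) = 360 arrangements.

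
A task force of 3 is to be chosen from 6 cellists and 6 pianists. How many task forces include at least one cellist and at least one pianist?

With no constraint there are C(12,3) = 220 possible selections.
Subtract selections that omit an entire group: no cellists → C(6,3) = 20; no pianists → C(6,3) = 20.
Both groups omitted at once is impossible, so 220 − 40 = 180.

180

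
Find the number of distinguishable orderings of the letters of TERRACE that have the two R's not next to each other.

900

Total arrangements of TERRACE: 7!/(2!·2!) = 1260.
Arrangements with the R's together: treat RR as one letter, giving (6)!/(2!) = 360.
Hence 1260 − 360 = 900.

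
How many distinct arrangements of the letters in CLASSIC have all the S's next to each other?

Treat the 2 copies of S as a single block. The multiset to arrange is then {SS, A, C, C, I, L}, 6 items in all.
That gives (6)!/(2!) = 360 arrangements.

360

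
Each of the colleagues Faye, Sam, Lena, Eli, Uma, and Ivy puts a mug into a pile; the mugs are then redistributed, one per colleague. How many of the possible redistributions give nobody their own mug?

Let Aᵢ be the assignments in which colleague i gets their own mug. We want the size of the complement of A₁∪…∪A_6.
By inclusion–exclusion this is Σ_{j=0}^{6} (−1)^j C(6,j)·(6−j)!.
Computing: 720 − 720 + 360 − 120 + 30 − 6 + 1 = 265.

265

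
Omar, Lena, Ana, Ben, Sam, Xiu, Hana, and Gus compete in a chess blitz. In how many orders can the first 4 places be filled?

There are 8 choices for 1st place, 7 for 2nd, and so on down to 5 for position 4.
That gives 8 × 7 × 6 × 5 = 1680.

1680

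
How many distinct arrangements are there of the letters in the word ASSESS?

30

The 6 letters of ASSESS have repeats: S appearing 4 times.
So there are 6! / (4!) = 30 distinguishable arrangements.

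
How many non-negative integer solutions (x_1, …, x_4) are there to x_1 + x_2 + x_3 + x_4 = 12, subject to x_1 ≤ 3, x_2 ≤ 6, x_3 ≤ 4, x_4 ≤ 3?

33

By stars and bars, unrestricted non-negative solutions to x_1+…+x_4 = 12 number C(12+3,3) = 455.
Subtract solutions that violate a single cap (substitute x_i' = x_i − (cap_i+1)): x_1 ≥ 4 gives C(11,3) = 165; x_2 ≥ 7 gives C(8,3) = 56; x_3 ≥ 5 gives C(10,3) = 120; x_4 ≥ 4 gives C(11,3) = 165. Together 506.
Add back pairs where two caps are both exceeded: 4 + 20 + 35 + 1 + 4 + 20 = 84.
By inclusion–exclusion the count is 455 − 506 + 84 = 33.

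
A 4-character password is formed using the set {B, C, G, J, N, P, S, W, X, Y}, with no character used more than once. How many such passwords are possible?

With no repetition, fill the 4 characters in order: 10 choices, then 9, down to 7.
10 × 9 × 8 × 7 = 5040.

5040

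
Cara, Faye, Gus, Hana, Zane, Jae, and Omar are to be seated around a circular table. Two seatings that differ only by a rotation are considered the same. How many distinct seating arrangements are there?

Seat Cara anywhere (absorbing the rotational symmetry), then permute the other 6: (6)! = 720.

720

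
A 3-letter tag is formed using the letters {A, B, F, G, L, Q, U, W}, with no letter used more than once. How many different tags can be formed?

With no repetition, fill the 3 letters in order: 8 choices, then 7, down to 6.
8 × 7 × 6 = 336.

336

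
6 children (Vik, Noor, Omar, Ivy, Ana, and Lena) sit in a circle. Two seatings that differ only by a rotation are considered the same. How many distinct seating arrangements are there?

Around a circle, 6 distinct people have 6!/6 = (5)! = 120 rotationally distinct seatings.

120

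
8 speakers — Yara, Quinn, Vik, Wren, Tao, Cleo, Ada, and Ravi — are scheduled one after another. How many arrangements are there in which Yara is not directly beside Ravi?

Of the 8! = 40320 arrangements, those with Yara and Ravi adjacent number 2 × 7! = 10080 (treat the pair as a block with 2 internal orders).
So 40320 − 10080 = 30240 arrangements keep them apart.

30240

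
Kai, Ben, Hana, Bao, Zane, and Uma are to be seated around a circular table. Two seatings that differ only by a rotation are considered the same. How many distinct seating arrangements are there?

120

Around a circle, 6 distinct people have 6!/6 = (5)! = 120 rotationally distinct seatings.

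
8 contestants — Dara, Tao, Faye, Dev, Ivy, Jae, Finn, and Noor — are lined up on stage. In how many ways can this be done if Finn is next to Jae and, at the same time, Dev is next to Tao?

Treat {Finn,Jae} as one block (2 orders) and {Dev,Tao} as another (2 orders).
That leaves 6 units to arrange: 2 × 2 × 6! = 4 × 720 = 2880.

2880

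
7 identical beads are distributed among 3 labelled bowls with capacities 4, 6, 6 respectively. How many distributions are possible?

By stars and bars, unrestricted non-negative solutions to x_1+…+x_3 = 7 number C(7+2,2) = 36.
Subtract solutions that violate a single cap (substitute x_i' = x_i − (cap_i+1)): x_1 ≥ 5 gives C(4,2) = 6; x_2 ≥ 7 gives C(2,2) = 1; x_3 ≥ 7 gives C(2,2) = 1. Together 8.
No two caps can be exceeded simultaneously, so the pair terms are all 0.
By inclusion–exclusion the count is 36 − 8 + 0 = 28.

28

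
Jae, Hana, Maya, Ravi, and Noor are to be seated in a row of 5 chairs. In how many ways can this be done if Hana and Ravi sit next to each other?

48

Place the 3 others and the Hana-Ravi pair as 4 objects in a line; the pair has 2 internal arrangements.
That gives 2 × 4! = 2 × 24 = 48.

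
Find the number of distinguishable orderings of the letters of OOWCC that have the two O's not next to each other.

Total arrangements of OOWCC: 5!/(2!·2!) = 30.
Arrangements with the O's together: treat OO as one letter, giving (4)!/(2!) = 12.
Hence 30 − 12 = 18.

18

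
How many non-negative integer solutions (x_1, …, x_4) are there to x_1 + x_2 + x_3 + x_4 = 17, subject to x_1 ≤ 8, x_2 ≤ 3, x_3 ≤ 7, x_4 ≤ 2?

19

Without the upper bounds there are C(20,3) = 1140 ways to split 17 among 4 variables.
Subtract solutions that violate a single cap (substitute x_i' = x_i − (cap_i+1)): x_1 ≥ 9 gives C(11,3) = 165; x_2 ≥ 4 gives C(16,3) = 560; x_3 ≥ 8 gives C(12,3) = 220; x_4 ≥ 3 gives C(17,3) = 680. Together 1625.
Add back pairs where two caps are both exceeded: 35 + 1 + 56 + 56 + 286 + 84 = 518.
Subtract triples: 0 + 4 + 0 + 10 = 14.
By inclusion–exclusion the count is 1140 − 1625 + 518 − 14 = 19.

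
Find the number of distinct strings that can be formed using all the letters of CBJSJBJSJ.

3780

Letter multiplicities in CBJSJBJSJ: B×2, C×1, J×4, S×2.
Dividing 9! = 362880 by 4!·2!·2! = 96 for the repeated letters gives 3780.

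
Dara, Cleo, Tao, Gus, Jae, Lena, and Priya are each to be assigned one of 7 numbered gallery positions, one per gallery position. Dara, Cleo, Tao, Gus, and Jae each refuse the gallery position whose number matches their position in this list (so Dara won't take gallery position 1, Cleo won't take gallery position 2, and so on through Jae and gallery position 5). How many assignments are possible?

2428

Let Aᵢ (for 1 ≤ i ≤ 5) be the placements that put person i in their forbidden gallery position. Any j of these fix j positions, leaving (7−j)! ways to fill the rest, and there are C(5,j) ways to pick which j.
By inclusion–exclusion, the number of valid placements is Σ_{j=0}^{5} (−1)^j C(5,j)·(7−j)!.
Computing: 5040 − 3600 + 1200 − 240 + 30 − 2 = 2428.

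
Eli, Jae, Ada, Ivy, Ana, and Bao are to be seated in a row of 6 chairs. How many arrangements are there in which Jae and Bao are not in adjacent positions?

There are 6! = 720 arrangements in all. If Jae and Bao are adjacent, merging them into one block gives 2·(5)! = 240 arrangements.
So 720 − 240 = 480 arrangements keep them apart.

480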